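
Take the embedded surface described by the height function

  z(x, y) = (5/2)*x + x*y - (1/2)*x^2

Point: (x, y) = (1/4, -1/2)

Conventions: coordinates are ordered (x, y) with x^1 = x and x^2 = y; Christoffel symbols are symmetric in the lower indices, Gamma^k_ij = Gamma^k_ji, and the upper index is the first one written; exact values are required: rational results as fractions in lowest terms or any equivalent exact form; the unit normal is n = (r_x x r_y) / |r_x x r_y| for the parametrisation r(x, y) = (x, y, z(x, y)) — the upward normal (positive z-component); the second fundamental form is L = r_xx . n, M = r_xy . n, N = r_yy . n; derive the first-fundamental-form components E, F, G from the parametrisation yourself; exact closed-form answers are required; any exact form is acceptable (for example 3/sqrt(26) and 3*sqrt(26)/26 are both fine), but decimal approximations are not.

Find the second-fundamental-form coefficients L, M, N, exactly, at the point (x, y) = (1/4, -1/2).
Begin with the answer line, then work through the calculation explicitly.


Answer: L = -2*sqrt(66)/33, M = 2*sqrt(66)/33, N = 0

z_x = 7/4, z_y = 1/4, z_xx = -1, z_xy = 1, z_yy = 0
E = 65/16, F = 7/16, G = 17/16; answer radicand W^2 = 33/8
unnormalised second-form numerators: l = -1, m = 1, n = 0; L = l/sqrt(33/8), and similarly M = m/sqrt(W^2), N = n/sqrt(W^2)


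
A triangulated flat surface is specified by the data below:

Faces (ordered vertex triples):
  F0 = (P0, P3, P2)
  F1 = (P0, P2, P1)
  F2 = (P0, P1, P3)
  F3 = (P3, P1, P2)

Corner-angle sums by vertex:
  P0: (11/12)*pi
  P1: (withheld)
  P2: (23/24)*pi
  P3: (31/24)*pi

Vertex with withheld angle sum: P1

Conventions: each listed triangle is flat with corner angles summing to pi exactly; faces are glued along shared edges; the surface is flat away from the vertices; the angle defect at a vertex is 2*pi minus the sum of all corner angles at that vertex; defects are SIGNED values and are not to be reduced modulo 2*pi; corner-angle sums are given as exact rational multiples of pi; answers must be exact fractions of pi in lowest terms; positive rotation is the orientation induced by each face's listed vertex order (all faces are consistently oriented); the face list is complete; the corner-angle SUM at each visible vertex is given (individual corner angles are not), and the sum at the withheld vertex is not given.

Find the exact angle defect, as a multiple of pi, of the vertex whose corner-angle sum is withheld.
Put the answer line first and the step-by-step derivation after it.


Answer: defect(P1) = (7/6)*pi

V = 4, E = 6, F = 4; chi = V - E + F = 2
Gauss-Bonnet: total defect = 2*pi*chi = 4*pi; visible defects sum to (17/6)*pi


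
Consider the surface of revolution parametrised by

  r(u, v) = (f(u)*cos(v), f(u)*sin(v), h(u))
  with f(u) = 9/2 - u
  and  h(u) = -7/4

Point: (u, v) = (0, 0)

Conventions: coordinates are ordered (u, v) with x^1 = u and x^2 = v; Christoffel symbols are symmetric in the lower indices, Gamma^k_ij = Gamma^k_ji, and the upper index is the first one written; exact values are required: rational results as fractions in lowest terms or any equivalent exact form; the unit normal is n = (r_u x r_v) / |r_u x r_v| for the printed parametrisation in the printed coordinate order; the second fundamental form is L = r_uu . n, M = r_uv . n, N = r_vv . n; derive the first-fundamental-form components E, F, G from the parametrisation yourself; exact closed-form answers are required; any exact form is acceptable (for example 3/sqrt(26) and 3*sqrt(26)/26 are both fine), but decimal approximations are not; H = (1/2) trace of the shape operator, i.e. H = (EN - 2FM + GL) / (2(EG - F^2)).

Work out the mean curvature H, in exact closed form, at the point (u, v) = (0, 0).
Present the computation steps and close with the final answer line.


f = 9/2, f' = -1, f'' = 0, h' = 0, h'' = 0
E = 1, F = 0, G = 81/4; answer radicand W^2 = 1
unnormalised second-form numerators: l = 0, m = 0, n = 0; L = l/sqrt(1), and similarly M = m/sqrt(W^2), N = n/sqrt(W^2)
H = (E*n - 2*F*m + G*l) / (2*(EG - F^2)*sqrt(W^2)); E*n - 2*F*m + G*l = 0, EG - F^2 = 81/4, so H = (0)/sqrt(1)

Answer: H = 0


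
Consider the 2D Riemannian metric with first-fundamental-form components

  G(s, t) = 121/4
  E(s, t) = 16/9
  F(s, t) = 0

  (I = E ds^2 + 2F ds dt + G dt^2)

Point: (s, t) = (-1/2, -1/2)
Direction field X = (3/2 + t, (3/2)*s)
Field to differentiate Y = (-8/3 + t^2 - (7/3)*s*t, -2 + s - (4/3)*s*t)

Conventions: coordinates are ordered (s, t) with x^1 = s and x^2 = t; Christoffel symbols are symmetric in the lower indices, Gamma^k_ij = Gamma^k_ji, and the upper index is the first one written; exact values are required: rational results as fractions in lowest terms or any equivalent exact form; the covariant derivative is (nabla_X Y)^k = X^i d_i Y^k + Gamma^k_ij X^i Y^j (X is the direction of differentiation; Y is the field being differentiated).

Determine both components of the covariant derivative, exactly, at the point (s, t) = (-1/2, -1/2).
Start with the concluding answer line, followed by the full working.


Answer: (nabla_X Y)^s = 25/24, (nabla_X Y)^t = 7/6

E = 16/9, F = 0, G = 121/4 at the point
E_s = 0, E_t = 0, F_s = 0, F_t = 0, G_s = 0, G_t = 0
EG - F^2 = 484/9;  g^inv = (9/484) * [[121/4, 0], [0, 16/9]]
first-kind symbols [ij,l] = (1/2)(d_i g_jl + d_j g_il - d_l g_ij): [ss,s] = E_s/2 = 0, [ss,t] = F_s - E_t/2 = 0, [st,s] = E_t/2 = 0, [st,t] = G_s/2 = 0, [tt,s] = F_t - G_s/2 = 0, [tt,t] = G_t/2 = 0
Gamma^s_ij = (G*[ij,s] - F*[ij,t])/(EG - F^2), Gamma^t_ij = (E*[ij,t] - F*[ij,s])/(EG - F^2)
Gamma_sss = 0, Gamma_sst = 0, Gamma_stt = 0, Gamma_tss = 0, Gamma_tst = 0, Gamma_ttt = 0
X = (1, -3/4), Y = (-3, -17/6) at the point


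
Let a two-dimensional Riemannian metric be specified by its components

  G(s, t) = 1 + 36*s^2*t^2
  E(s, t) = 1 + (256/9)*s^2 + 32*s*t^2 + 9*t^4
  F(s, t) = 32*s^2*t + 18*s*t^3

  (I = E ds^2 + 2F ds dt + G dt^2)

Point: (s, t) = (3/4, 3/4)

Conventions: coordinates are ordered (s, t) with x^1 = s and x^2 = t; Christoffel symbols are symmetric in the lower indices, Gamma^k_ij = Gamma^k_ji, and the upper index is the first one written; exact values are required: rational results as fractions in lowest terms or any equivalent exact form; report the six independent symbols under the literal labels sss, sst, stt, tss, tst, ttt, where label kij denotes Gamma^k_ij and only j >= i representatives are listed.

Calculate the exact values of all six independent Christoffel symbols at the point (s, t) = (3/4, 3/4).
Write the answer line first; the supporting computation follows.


Answer: Gamma_sss = 1792/2643, Gamma_sst = 504/881, Gamma_stt = 504/881, Gamma_tss = 4608/11453, Gamma_tst = 3888/11453, Gamma_ttt = 3888/11453

E = 8537/256, F = 2457/128, G = 793/64 at the point
E_s = 182/3, E_t = 819/16, F_s = 1395/32, F_t = 1305/32, G_s = 243/8, G_t = 243/8
EG - F^2 = 11453/256;  g^inv = (256/11453) * [[793/64, -2457/128], [-2457/128, 8537/256]]
first-kind symbols [ij,l] = (1/2)(d_i g_jl + d_j g_il - d_l g_ij): [ss,s] = E_s/2 = 91/3, [ss,t] = F_s - E_t/2 = 18, [st,s] = E_t/2 = 819/32, [st,t] = G_s/2 = 243/16, [tt,s] = F_t - G_s/2 = 819/32, [tt,t] = G_t/2 = 243/16
Gamma^s_ij = (G*[ij,s] - F*[ij,t])/(EG - F^2), Gamma^t_ij = (E*[ij,t] - F*[ij,s])/(EG - F^2)


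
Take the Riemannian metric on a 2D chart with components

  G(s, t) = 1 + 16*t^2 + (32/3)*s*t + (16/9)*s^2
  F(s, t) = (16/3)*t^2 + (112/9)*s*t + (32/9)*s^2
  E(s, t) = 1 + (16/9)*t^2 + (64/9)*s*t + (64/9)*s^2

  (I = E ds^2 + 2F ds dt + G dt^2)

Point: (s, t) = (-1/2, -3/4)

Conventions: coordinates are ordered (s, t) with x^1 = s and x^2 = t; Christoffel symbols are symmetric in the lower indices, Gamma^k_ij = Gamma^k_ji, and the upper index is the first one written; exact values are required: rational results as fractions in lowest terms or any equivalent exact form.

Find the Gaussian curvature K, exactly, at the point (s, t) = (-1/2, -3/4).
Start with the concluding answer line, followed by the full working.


Answer: K = 720/32041

E = 58/9, F = 77/9, G = 130/9, EG - F^2 = 179/9 at the point
E_s = -112/9, E_t = -56/9, F_s = -116/9, F_t = -128/9, G_s = -88/9, G_t = -88/3
E_tt = 32/9, F_st = 112/9, G_ss = 32/9
Evaluate Brioschi's two determinant matrices M1, M2 and divide by (EG - F^2)^2.
M1 = [[-E_tt/2 + F_st - G_ss/2, E_s/2, F_s - E_t/2], [F_t - G_s/2, E, F], [G_t/2, F, G]] = [[80/9, -56/9, -88/9], [-28/3, 58/9, 77/9], [-44/3, 77/9, 130/9]]; det M1 = -2000/81
M2 = [[0, E_t/2, G_s/2], [E_t/2, E, F], [G_s/2, F, G]] = [[0, -28/9, -44/9], [-28/9, 58/9, 77/9], [-44/9, 77/9, 130/9]]; det M2 = -2720/81
det M1 - det M2 = 80/9; K = 80/9 / (179/9)^2 = 720/32041


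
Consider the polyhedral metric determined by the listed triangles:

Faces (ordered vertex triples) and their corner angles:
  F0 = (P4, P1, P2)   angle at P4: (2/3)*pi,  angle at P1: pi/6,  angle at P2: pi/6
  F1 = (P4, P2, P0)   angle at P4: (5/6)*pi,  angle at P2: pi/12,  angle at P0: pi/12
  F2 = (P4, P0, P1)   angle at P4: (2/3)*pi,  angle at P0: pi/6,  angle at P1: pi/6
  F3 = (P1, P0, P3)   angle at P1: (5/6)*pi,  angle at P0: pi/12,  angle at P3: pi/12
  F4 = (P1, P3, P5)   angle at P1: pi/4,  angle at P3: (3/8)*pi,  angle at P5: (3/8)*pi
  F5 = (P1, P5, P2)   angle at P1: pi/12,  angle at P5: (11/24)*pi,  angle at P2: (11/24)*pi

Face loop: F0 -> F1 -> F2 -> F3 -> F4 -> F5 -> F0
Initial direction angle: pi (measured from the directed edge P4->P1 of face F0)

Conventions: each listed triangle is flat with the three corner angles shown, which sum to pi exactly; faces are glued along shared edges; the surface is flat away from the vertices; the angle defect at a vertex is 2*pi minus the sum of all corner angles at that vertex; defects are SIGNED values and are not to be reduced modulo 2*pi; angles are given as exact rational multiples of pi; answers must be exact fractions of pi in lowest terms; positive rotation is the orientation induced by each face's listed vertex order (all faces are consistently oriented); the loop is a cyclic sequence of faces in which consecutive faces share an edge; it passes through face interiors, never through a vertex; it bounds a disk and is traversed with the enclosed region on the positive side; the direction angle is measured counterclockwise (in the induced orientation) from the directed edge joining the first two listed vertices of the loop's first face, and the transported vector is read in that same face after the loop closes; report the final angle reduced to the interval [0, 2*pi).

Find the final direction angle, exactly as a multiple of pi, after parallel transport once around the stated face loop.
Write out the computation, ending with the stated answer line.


enclosed vertex P1: corner angles sum to (3/2)*pi, defect = 2*pi - (3/2)*pi = pi/2
enclosed vertex P4: corner angles sum to (13/6)*pi, defect = 2*pi - (13/6)*pi = -pi/6
transport around the loop rotates by the sum of enclosed defects; add to the initial angle mod 2*pi
final angle = pi + pi/3 = (4/3)*pi (mod 2*pi)

Answer: final direction angle = (4/3)*pi


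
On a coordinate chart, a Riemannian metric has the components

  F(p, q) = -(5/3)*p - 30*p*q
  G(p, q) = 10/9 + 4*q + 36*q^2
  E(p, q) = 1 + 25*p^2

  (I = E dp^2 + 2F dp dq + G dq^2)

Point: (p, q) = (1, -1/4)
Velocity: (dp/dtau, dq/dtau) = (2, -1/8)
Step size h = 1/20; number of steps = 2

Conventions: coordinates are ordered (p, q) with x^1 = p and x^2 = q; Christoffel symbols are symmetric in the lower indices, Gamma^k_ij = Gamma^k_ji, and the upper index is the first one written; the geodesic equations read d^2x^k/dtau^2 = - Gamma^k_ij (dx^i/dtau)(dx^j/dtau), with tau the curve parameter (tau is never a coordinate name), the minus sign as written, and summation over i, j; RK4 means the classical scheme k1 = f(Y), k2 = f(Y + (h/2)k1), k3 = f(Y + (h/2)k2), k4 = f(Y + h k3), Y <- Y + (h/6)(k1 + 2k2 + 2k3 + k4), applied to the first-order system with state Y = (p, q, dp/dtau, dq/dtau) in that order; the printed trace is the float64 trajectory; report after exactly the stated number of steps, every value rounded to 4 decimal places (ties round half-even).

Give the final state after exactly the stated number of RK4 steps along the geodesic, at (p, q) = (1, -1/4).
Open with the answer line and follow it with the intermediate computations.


Answer: p = 1.1845, q = -0.2660, dp/dtau = 1.7130, dq/dtau = -0.1888

f(Y) = (dp/dtau, dq/dtau, -Gamma^p_ij Y'^i Y'^j, -Gamma^q_ij Y'^i Y'^j) with the Gammas evaluated at the stage position; h = 0.050000; intermediate values shown to 6 dp
step 0: p = 1.0000, q = -0.2500, dp/dtau = 2.0000, dq/dtau = -0.1250
step 1:
  k1: at (p, q) = (1.000000, -0.250000), (dp/dtau, dq/dtau) = (2.000000, -0.125000); Gamma_ppp = 0.913706, Gamma_ppq = 0.000000, Gamma_pqq = -1.096447, Gamma_qpp = 0.213198, Gamma_qpq = 0.000000, Gamma_qqq = -0.255838; k1 = (2.000000, -0.125000, -3.637690, -0.848794)
  k2: at (p, q) = (1.050000, -0.253125), (dp/dtau, dq/dtau) = (1.909058, -0.146220); Gamma_ppp = 0.875943, Gamma_ppq = 0.000000, Gamma_pqq = -1.051131, Gamma_qpp = 0.197782, Gamma_qpq = 0.000000, Gamma_qqq = -0.237339; k2 = (1.909058, -0.146220, -3.169901, -0.715744)
  k3: at (p, q) = (1.047726, -0.253655), (dp/dtau, dq/dtau) = (1.920752, -0.142894); Gamma_ppp = 0.877315, Gamma_ppq = 0.000000, Gamma_pqq = -1.052778, Gamma_qpp = 0.199055, Gamma_qpq = 0.000000, Gamma_qqq = -0.238866; k3 = (1.920752, -0.142894, -3.215175, -0.729495)
  k4: at (p, q) = (1.096038, -0.257145), (dp/dtau, dq/dtau) = (1.839241, -0.161475); Gamma_ppp = 0.843224, Gamma_ppq = 0.000000, Gamma_pqq = -1.011869, Gamma_qpp = 0.186108, Gamma_qpq = 0.000000, Gamma_qqq = -0.223330; k4 = (1.839241, -0.161475, -2.826083, -0.623746)
  Y <- Y + (h/6)(k1 + 2k2 + 2k3 + k4): p = 1.0958, q = -0.2572, dp/dtau = 1.8397, dq/dtau = -0.1614
step 2:
  k1: at (p, q) = (1.095824, -0.257206), (dp/dtau, dq/dtau) = (1.839717, -0.161358); Gamma_ppp = 0.843341, Gamma_ppq = 0.000000, Gamma_pqq = -1.012009, Gamma_qpp = 0.186227, Gamma_qpq = 0.000000, Gamma_qqq = -0.223472; k1 = (1.839717, -0.161358, -2.827988, -0.624478)
  k2: at (p, q) = (1.141817, -0.261240), (dp/dtau, dq/dtau) = (1.769018, -0.176970); Gamma_ppp = 0.812874, Gamma_ppq = 0.000000, Gamma_pqq = -0.975449, Gamma_qpp = 0.175715, Gamma_qpq = 0.000000, Gamma_qqq = -0.210858; k2 = (1.769018, -0.176970, -2.513277, -0.543283)
  k3: at (p, q) = (1.140049, -0.261630), (dp/dtau, dq/dtau) = (1.776885, -0.174941); Gamma_ppp = 0.813818, Gamma_ppq = 0.000000, Gamma_pqq = -0.976582, Gamma_qpp = 0.176526, Gamma_qpq = 0.000000, Gamma_qqq = -0.211832; k3 = (1.776885, -0.174941, -2.539599, -0.550867)
  k4: at (p, q) = (1.184668, -0.265953), (dp/dtau, dq/dtau) = (1.712737, -0.188902); Gamma_ppp = 0.786015, Gamma_ppq = 0.000000, Gamma_pqq = -0.943218, Gamma_qpp = 0.167516, Gamma_qpq = 0.000000, Gamma_qqq = -0.201019; k4 = (1.712737, -0.188902, -2.272092, -0.484229)
  Y <- Y + (h/6)(k1 + 2k2 + 2k3 + k4): p = 1.1845, q = -0.2660, dp/dtau = 1.7130, dq/dtau = -0.1888


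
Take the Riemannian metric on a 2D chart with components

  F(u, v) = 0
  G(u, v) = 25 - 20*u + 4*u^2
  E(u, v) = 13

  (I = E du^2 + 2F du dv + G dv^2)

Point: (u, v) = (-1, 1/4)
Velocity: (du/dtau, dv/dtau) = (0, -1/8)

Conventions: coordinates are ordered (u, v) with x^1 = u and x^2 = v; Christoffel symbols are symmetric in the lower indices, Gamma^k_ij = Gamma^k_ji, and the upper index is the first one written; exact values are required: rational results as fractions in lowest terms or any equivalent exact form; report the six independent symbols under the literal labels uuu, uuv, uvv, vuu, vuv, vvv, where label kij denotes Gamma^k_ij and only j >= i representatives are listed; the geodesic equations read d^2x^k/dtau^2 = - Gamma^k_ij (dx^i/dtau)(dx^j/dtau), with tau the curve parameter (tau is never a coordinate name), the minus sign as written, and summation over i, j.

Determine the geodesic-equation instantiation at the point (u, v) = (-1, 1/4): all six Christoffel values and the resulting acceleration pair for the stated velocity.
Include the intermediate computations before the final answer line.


E = 13, F = 0, G = 49 at the point
E_u = 0, E_v = 0, F_u = 0, F_v = 0, G_u = -28, G_v = 0
EG - F^2 = 637;  g^inv = (1/637) * [[49, 0], [0, 13]]
first-kind symbols [ij,l] = (1/2)(d_i g_jl + d_j g_il - d_l g_ij): [uu,u] = E_u/2 = 0, [uu,v] = F_u - E_v/2 = 0, [uv,u] = E_v/2 = 0, [uv,v] = G_u/2 = -14, [vv,u] = F_v - G_u/2 = 14, [vv,v] = G_v/2 = 0
Gamma^u_ij = (G*[ij,u] - F*[ij,v])/(EG - F^2), Gamma^v_ij = (E*[ij,v] - F*[ij,u])/(EG - F^2)
Gamma_uuu = 0, Gamma_uuv = 0, Gamma_uvv = 14/13, Gamma_vuu = 0, Gamma_vuv = -2/7, Gamma_vvv = 0
d^2u/dtau^2 = -(Gamma_uuu*(0)^2 + 2*Gamma_uuv*(0)*(-1/8) + Gamma_uvv*(-1/8)^2) = -7/416
d^2v/dtau^2 = -(Gamma_vuu*(0)^2 + 2*Gamma_vuv*(0)*(-1/8) + Gamma_vvv*(-1/8)^2) = 0

Answer: Gamma_uuu = 0, Gamma_uuv = 0, Gamma_uvv = 14/13, Gamma_vuu = 0, Gamma_vuv = -2/7, Gamma_vvv = 0; accelerations (d^2u/dtau^2, d^2v/dtau^2) = (-7/416, 0)


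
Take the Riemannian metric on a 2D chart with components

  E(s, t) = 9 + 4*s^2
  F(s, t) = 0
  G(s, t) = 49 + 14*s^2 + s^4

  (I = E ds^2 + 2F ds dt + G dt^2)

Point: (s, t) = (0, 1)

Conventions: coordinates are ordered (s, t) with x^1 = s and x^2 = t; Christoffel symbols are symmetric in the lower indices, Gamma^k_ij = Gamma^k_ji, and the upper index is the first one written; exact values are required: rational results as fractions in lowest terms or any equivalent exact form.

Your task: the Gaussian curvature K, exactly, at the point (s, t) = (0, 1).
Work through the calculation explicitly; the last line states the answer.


E = 9, F = 0, G = 49, EG - F^2 = 441 at the point
E_s = 0, E_t = 0, F_s = 0, F_t = 0, G_s = 0, G_t = 0
E_tt = 0, F_st = 0, G_ss = 28
K follows from Brioschi's formula, (det M1 - det M2)/(EG - F^2)^2.
M1 = [[-E_tt/2 + F_st - G_ss/2, E_s/2, F_s - E_t/2], [F_t - G_s/2, E, F], [G_t/2, F, G]] = [[-14, 0, 0], [0, 9, 0], [0, 0, 49]]; det M1 = -6174
M2 = [[0, E_t/2, G_s/2], [E_t/2, E, F], [G_s/2, F, G]] = [[0, 0, 0], [0, 9, 0], [0, 0, 49]]; det M2 = 0
det M1 - det M2 = -6174; K = -6174 / (441)^2 = -2/63

Answer: K = -2/63


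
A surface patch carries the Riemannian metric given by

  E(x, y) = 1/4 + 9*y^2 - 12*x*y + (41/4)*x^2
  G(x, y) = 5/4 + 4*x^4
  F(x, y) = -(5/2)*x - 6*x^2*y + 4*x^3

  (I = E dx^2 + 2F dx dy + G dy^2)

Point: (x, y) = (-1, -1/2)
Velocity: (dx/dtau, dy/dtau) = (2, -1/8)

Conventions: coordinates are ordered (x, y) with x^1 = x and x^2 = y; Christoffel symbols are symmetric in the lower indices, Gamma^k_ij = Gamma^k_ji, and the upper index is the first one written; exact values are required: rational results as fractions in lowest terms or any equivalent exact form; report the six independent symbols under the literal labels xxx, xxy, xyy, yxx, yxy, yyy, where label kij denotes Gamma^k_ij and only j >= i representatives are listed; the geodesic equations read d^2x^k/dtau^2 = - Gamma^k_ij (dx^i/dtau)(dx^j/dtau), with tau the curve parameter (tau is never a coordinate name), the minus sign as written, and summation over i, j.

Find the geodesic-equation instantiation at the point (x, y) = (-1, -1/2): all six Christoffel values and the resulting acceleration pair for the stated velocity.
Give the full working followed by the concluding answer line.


E = 27/4, F = 3/2, G = 21/4 at the point
E_x = -29/2, E_y = 3, F_x = 7/2, F_y = -6, G_x = -16, G_y = 0
EG - F^2 = 531/16;  g^inv = (16/531) * [[21/4, -3/2], [-3/2, 27/4]]
first-kind symbols [ij,l] = (1/2)(d_i g_jl + d_j g_il - d_l g_ij): [xx,x] = E_x/2 = -29/4, [xx,y] = F_x - E_y/2 = 2, [xy,x] = E_y/2 = 3/2, [xy,y] = G_x/2 = -8, [yy,x] = F_y - G_x/2 = 2, [yy,y] = G_y/2 = 0
Gamma^x_ij = (G*[ij,x] - F*[ij,y])/(EG - F^2), Gamma^y_ij = (E*[ij,y] - F*[ij,x])/(EG - F^2)
Gamma_xxx = -73/59, Gamma_xxy = 106/177, Gamma_xyy = 56/177, Gamma_yxx = 130/177, Gamma_yxy = -100/59, Gamma_yyy = -16/177
d^2x/dtau^2 = -(Gamma_xxx*(2)^2 + 2*Gamma_xxy*(2)*(-1/8) + Gamma_xyy*(-1/8)^2) = 2475/472
d^2y/dtau^2 = -(Gamma_yxx*(2)^2 + 2*Gamma_yxy*(2)*(-1/8) + Gamma_yyy*(-1/8)^2) = -893/236

Answer: Gamma_xxx = -73/59, Gamma_xxy = 106/177, Gamma_xyy = 56/177, Gamma_yxx = 130/177, Gamma_yxy = -100/59, Gamma_yyy = -16/177; accelerations (d^2x/dtau^2, d^2y/dtau^2) = (2475/472, -893/236)


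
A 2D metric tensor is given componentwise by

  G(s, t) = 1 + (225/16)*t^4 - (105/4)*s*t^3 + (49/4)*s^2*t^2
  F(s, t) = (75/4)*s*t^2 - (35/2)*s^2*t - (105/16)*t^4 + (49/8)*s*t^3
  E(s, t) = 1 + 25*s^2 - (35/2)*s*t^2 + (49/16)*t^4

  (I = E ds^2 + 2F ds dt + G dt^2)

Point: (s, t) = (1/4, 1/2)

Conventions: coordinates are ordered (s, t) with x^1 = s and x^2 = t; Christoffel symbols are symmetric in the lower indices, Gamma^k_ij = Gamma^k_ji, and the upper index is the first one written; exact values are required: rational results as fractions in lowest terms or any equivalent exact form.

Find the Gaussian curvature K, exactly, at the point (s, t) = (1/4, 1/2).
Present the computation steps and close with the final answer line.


E = 425/256, F = 13/32, G = 5/4, EG - F^2 = 489/256 at the point
E_s = 65/8, E_t = -91/32, F_s = 69/64, F_t = 187/128, G_s = -7/4, G_t = 23/8
E_tt = 7/16, F_st = 467/32, G_ss = 49/8
Compute both Brioschi determinants and normalise by (EG - F^2)^2.
M1 = [[-E_tt/2 + F_st - G_ss/2, E_s/2, F_s - E_t/2], [F_t - G_s/2, E, F], [G_t/2, F, G]] = [[181/16, 65/16, 5/2], [299/128, 425/256, 13/32], [23/16, 13/32, 5/4]]; det M1 = 34919/4096
M2 = [[0, E_t/2, G_s/2], [E_t/2, E, F], [G_s/2, F, G]] = [[0, -91/64, -7/8], [-91/64, 425/256, 13/32], [-7/8, 13/32, 5/4]]; det M2 = -11417/4096
det M1 - det M2 = 181/16; K = 181/16 / (489/256)^2 = 741376/239121

Answer: K = 741376/239121


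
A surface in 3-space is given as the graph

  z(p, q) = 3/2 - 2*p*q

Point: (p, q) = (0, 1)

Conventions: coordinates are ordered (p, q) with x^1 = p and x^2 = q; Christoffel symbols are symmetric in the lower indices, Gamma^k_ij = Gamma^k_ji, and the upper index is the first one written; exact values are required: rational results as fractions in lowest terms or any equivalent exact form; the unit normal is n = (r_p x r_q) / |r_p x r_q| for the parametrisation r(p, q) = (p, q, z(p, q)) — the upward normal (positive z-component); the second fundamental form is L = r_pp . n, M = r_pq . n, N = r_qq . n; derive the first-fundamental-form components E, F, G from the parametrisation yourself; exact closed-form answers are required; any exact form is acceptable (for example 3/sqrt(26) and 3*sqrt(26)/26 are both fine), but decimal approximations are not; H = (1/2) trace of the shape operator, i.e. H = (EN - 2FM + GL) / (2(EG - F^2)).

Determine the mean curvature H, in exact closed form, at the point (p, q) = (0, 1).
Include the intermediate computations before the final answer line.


z_p = -2, z_q = 0, z_pp = 0, z_pq = -2, z_qq = 0
E = 5, F = 0, G = 1; answer radicand W^2 = 5
unnormalised second-form numerators: l = 0, m = -2, n = 0; L = l/sqrt(5), and similarly M = m/sqrt(W^2), N = n/sqrt(W^2)
H = (E*n - 2*F*m + G*l) / (2*(EG - F^2)*sqrt(W^2)); E*n - 2*F*m + G*l = 0, EG - F^2 = 5, so H = (0)/sqrt(5)

Answer: H = 0


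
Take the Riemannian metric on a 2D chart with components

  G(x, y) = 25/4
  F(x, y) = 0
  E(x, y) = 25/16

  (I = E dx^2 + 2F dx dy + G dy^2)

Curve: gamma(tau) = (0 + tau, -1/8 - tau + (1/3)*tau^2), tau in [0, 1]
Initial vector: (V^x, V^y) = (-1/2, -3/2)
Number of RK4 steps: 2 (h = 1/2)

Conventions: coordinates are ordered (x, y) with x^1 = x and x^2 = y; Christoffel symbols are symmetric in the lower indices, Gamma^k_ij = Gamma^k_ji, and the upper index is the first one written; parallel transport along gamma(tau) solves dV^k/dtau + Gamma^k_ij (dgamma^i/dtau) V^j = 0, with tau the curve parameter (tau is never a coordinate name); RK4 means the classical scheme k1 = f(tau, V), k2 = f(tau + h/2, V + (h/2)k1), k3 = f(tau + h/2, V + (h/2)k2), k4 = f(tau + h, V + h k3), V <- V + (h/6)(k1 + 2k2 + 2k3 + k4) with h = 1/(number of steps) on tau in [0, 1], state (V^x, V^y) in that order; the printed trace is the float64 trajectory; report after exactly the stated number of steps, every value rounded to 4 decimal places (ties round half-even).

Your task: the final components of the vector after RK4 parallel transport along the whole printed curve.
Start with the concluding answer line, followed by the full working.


Answer: V^x = -0.5000, V^y = -1.5000

gamma'(tau) = (1, -1 + (2/3)*tau); f(tau, V)^k = -Gamma^k_ij(gamma(tau)) gamma'^i(tau) V^j; h = 1/2; intermediate values shown to 6 dp
curve data and Christoffel symbols at the stage parameters:
  tau = 0.000000: gamma = (0.000000, -0.125000), gamma' = (1.000000, -1.000000); Gamma_xxx = 0.000000, Gamma_xxy = 0.000000, Gamma_xyy = 0.000000, Gamma_yxx = 0.000000, Gamma_yxy = 0.000000, Gamma_yyy = 0.000000
  tau = 0.250000: gamma = (0.250000, -0.354167), gamma' = (1.000000, -0.833333); Gamma_xxx = 0.000000, Gamma_xxy = 0.000000, Gamma_xyy = 0.000000, Gamma_yxx = 0.000000, Gamma_yxy = 0.000000, Gamma_yyy = 0.000000
  tau = 0.500000: gamma = (0.500000, -0.541667), gamma' = (1.000000, -0.666667); Gamma_xxx = 0.000000, Gamma_xxy = 0.000000, Gamma_xyy = 0.000000, Gamma_yxx = 0.000000, Gamma_yxy = 0.000000, Gamma_yyy = 0.000000
  tau = 0.750000: gamma = (0.750000, -0.687500), gamma' = (1.000000, -0.500000); Gamma_xxx = 0.000000, Gamma_xxy = 0.000000, Gamma_xyy = 0.000000, Gamma_yxx = 0.000000, Gamma_yxy = 0.000000, Gamma_yyy = 0.000000
  tau = 1.000000: gamma = (1.000000, -0.791667), gamma' = (1.000000, -0.333333); Gamma_xxx = 0.000000, Gamma_xxy = 0.000000, Gamma_xyy = 0.000000, Gamma_yxx = 0.000000, Gamma_yxy = 0.000000, Gamma_yyy = 0.000000
step 0: V^x = -0.5000, V^y = -1.5000
step 1: k1 = (0.000000, 0.000000), k2 = (0.000000, 0.000000), k3 = (0.000000, 0.000000), k4 = (0.000000, 0.000000); V <- V + (h/6)(k1 + 2k2 + 2k3 + k4): V^x = -0.5000, V^y = -1.5000
step 2: k1 = (0.000000, 0.000000), k2 = (0.000000, 0.000000), k3 = (0.000000, 0.000000), k4 = (0.000000, 0.000000); V <- V + (h/6)(k1 + 2k2 + 2k3 + k4): V^x = -0.5000, V^y = -1.5000


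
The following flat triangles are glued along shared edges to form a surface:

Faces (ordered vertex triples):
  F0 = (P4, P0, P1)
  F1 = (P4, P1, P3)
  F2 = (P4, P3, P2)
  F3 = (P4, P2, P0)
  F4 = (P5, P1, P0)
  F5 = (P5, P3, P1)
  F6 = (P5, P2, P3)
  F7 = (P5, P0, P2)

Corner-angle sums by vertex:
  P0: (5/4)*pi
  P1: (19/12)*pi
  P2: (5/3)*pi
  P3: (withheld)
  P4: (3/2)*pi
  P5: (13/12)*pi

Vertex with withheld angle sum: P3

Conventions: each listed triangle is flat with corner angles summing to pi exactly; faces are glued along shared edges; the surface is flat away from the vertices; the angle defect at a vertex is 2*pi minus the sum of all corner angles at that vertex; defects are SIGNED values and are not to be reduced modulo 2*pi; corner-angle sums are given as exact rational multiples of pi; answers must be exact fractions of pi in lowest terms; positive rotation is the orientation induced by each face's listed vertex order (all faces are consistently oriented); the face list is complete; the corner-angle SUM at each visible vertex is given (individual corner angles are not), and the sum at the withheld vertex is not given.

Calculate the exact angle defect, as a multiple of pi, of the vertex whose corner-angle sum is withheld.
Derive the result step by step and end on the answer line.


V = 6, E = 12, F = 8; chi = V - E + F = 2
Gauss-Bonnet: total defect = 2*pi*chi = 4*pi; visible defects sum to (35/12)*pi

Answer: defect(P3) = (13/12)*pi


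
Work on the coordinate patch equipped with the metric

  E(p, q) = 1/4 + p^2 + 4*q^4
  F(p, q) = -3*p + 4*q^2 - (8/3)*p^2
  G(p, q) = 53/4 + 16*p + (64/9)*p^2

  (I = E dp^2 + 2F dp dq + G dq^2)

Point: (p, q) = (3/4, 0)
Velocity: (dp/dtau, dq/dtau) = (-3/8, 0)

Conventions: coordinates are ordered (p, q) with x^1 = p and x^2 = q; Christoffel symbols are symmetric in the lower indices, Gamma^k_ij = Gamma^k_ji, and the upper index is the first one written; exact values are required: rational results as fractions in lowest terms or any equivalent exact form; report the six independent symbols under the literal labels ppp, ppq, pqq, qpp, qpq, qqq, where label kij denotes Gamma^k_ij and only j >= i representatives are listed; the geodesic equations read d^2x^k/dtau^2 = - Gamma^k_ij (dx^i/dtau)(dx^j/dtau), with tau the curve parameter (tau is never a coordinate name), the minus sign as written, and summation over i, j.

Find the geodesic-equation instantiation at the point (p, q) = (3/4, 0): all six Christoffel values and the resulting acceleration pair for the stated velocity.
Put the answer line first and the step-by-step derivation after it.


Answer: Gamma_ppp = -4/9, Gamma_ppq = 3200/621, Gamma_pqq = -8320/207, Gamma_qpp = -8/27, Gamma_qpq = 2080/1863, Gamma_qqq = -3200/621; accelerations (d^2p/dtau^2, d^2q/dtau^2) = (1/16, 1/24)

E = 13/16, F = -15/4, G = 117/4 at the point
E_p = 3/2, E_q = 0, F_p = -7, F_q = 0, G_p = 80/3, G_q = 0
EG - F^2 = 621/64;  g^inv = (64/621) * [[117/4, 15/4], [15/4, 13/16]]
first-kind symbols [ij,l] = (1/2)(d_i g_jl + d_j g_il - d_l g_ij): [pp,p] = E_p/2 = 3/4, [pp,q] = F_p - E_q/2 = -7, [pq,p] = E_q/2 = 0, [pq,q] = G_p/2 = 40/3, [qq,p] = F_q - G_p/2 = -40/3, [qq,q] = G_q/2 = 0
Gamma^p_ij = (G*[ij,p] - F*[ij,q])/(EG - F^2), Gamma^q_ij = (E*[ij,q] - F*[ij,p])/(EG - F^2)
Gamma_ppp = -4/9, Gamma_ppq = 3200/621, Gamma_pqq = -8320/207, Gamma_qpp = -8/27, Gamma_qpq = 2080/1863, Gamma_qqq = -3200/621
d^2p/dtau^2 = -(Gamma_ppp*(-3/8)^2 + 2*Gamma_ppq*(-3/8)*(0) + Gamma_pqq*(0)^2) = 1/16
d^2q/dtau^2 = -(Gamma_qpp*(-3/8)^2 + 2*Gamma_qpq*(-3/8)*(0) + Gamma_qqq*(0)^2) = 1/24


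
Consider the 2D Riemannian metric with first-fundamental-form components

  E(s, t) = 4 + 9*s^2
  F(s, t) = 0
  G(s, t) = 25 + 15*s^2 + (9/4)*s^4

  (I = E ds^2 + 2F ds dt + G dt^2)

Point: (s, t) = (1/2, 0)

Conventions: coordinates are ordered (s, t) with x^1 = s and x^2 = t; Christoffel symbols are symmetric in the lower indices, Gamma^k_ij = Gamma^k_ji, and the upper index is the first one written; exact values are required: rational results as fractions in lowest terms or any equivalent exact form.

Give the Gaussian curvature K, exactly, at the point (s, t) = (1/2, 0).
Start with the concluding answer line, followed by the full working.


Answer: K = -1536/26875

E = 25/4, F = 0, G = 1849/64, EG - F^2 = 46225/256 at the point
E_s = 9, E_t = 0, F_s = 0, F_t = 0, G_s = 129/8, G_t = 0
E_tt = 0, F_st = 0, G_ss = 147/4
K follows from Brioschi's formula, (det M1 - det M2)/(EG - F^2)^2.
M1 = [[-E_tt/2 + F_st - G_ss/2, E_s/2, F_s - E_t/2], [F_t - G_s/2, E, F], [G_t/2, F, G]] = [[-147/8, 9/2, 0], [-129/16, 25/4, 0], [0, 0, 1849/64]]; det M1 = -2324193/1024
M2 = [[0, E_t/2, G_s/2], [E_t/2, E, F], [G_s/2, F, G]] = [[0, 0, 129/16], [0, 25/4, 0], [129/16, 0, 1849/64]]; det M2 = -416025/1024
det M1 - det M2 = -238521/128; K = -238521/128 / (46225/256)^2 = -1536/26875


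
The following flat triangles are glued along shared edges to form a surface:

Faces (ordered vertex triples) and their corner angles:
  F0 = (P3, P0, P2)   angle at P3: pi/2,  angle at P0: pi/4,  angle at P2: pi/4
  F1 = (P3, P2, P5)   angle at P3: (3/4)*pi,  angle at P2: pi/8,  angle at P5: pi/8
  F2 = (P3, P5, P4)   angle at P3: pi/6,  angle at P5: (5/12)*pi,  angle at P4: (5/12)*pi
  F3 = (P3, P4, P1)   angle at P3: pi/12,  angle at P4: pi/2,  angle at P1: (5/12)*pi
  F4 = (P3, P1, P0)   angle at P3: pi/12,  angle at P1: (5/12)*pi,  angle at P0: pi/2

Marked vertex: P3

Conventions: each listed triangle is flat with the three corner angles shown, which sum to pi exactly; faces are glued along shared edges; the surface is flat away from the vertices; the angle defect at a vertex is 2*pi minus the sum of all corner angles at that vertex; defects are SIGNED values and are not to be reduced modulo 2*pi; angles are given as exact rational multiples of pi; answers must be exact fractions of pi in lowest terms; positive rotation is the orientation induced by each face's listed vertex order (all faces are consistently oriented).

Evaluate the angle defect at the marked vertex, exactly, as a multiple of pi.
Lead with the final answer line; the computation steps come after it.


Answer: defect(P3) = (5/12)*pi

Sum of corner angles at P3: (19/12)*pi
defect = 2*pi - (19/12)*pi


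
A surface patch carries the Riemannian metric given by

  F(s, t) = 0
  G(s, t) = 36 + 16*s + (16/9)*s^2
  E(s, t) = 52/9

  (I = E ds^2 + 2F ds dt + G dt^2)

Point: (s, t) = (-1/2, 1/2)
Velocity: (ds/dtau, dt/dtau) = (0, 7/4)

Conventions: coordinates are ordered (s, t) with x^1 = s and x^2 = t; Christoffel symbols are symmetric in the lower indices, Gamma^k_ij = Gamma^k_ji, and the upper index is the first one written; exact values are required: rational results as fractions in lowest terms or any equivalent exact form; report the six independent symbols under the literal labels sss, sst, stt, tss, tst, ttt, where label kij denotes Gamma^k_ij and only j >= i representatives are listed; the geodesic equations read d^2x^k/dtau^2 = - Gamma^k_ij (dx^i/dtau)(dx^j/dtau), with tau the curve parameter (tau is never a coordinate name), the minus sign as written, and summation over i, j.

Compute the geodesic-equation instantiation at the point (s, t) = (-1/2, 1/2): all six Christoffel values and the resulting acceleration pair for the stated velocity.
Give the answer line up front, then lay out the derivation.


Answer: Gamma_sss = 0, Gamma_sst = 0, Gamma_stt = -16/13, Gamma_tss = 0, Gamma_tst = 1/4, Gamma_ttt = 0; accelerations (d^2s/dtau^2, d^2t/dtau^2) = (49/13, 0)

E = 52/9, F = 0, G = 256/9 at the point
E_s = 0, E_t = 0, F_s = 0, F_t = 0, G_s = 128/9, G_t = 0
EG - F^2 = 13312/81;  g^inv = (81/13312) * [[256/9, 0], [0, 52/9]]
first-kind symbols [ij,l] = (1/2)(d_i g_jl + d_j g_il - d_l g_ij): [ss,s] = E_s/2 = 0, [ss,t] = F_s - E_t/2 = 0, [st,s] = E_t/2 = 0, [st,t] = G_s/2 = 64/9, [tt,s] = F_t - G_s/2 = -64/9, [tt,t] = G_t/2 = 0
Gamma^s_ij = (G*[ij,s] - F*[ij,t])/(EG - F^2), Gamma^t_ij = (E*[ij,t] - F*[ij,s])/(EG - F^2)
Gamma_sss = 0, Gamma_sst = 0, Gamma_stt = -16/13, Gamma_tss = 0, Gamma_tst = 1/4, Gamma_ttt = 0
d^2s/dtau^2 = -(Gamma_sss*(0)^2 + 2*Gamma_sst*(0)*(7/4) + Gamma_stt*(7/4)^2) = 49/13
d^2t/dtau^2 = -(Gamma_tss*(0)^2 + 2*Gamma_tst*(0)*(7/4) + Gamma_ttt*(7/4)^2) = 0


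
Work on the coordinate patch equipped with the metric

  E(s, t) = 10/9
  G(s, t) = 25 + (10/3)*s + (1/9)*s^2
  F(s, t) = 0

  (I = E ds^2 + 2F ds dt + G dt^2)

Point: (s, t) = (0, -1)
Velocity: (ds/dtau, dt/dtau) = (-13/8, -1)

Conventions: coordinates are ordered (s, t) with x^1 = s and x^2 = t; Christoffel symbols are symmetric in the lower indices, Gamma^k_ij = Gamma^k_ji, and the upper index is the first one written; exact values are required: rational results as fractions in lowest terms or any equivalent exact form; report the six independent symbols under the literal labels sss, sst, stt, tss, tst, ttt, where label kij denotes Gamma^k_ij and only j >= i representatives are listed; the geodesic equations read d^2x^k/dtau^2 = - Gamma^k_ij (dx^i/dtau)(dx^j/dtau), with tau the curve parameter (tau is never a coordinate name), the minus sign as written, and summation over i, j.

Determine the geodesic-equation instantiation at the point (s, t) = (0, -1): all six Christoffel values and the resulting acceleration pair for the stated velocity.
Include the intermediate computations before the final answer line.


E = 10/9, F = 0, G = 25 at the point
E_s = 0, E_t = 0, F_s = 0, F_t = 0, G_s = 10/3, G_t = 0
EG - F^2 = 250/9;  g^inv = (9/250) * [[25, 0], [0, 10/9]]
first-kind symbols [ij,l] = (1/2)(d_i g_jl + d_j g_il - d_l g_ij): [ss,s] = E_s/2 = 0, [ss,t] = F_s - E_t/2 = 0, [st,s] = E_t/2 = 0, [st,t] = G_s/2 = 5/3, [tt,s] = F_t - G_s/2 = -5/3, [tt,t] = G_t/2 = 0
Gamma^s_ij = (G*[ij,s] - F*[ij,t])/(EG - F^2), Gamma^t_ij = (E*[ij,t] - F*[ij,s])/(EG - F^2)
Gamma_sss = 0, Gamma_sst = 0, Gamma_stt = -3/2, Gamma_tss = 0, Gamma_tst = 1/15, Gamma_ttt = 0
d^2s/dtau^2 = -(Gamma_sss*(-13/8)^2 + 2*Gamma_sst*(-13/8)*(-1) + Gamma_stt*(-1)^2) = 3/2
d^2t/dtau^2 = -(Gamma_tss*(-13/8)^2 + 2*Gamma_tst*(-13/8)*(-1) + Gamma_ttt*(-1)^2) = -13/60

Answer: Gamma_sss = 0, Gamma_sst = 0, Gamma_stt = -3/2, Gamma_tss = 0, Gamma_tst = 1/15, Gamma_ttt = 0; accelerations (d^2s/dtau^2, d^2t/dtau^2) = (3/2, -13/60)


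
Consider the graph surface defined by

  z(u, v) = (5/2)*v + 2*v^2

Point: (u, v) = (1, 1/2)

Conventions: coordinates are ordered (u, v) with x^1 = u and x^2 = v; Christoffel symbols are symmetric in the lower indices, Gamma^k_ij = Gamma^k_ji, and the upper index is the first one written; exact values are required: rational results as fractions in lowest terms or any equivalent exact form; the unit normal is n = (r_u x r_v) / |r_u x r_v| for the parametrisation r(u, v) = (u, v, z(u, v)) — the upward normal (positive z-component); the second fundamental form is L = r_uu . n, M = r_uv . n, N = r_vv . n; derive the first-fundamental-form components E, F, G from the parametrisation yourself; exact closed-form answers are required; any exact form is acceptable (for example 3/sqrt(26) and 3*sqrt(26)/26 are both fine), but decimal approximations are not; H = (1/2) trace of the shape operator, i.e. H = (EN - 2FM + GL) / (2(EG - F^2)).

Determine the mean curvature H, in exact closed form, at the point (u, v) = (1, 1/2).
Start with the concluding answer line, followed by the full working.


Answer: H = 16*sqrt(85)/7225

z_u = 0, z_v = 9/2, z_uu = 0, z_uv = 0, z_vv = 4
E = 1, F = 0, G = 85/4; answer radicand W^2 = 85/4
unnormalised second-form numerators: l = 0, m = 0, n = 4; L = l/sqrt(85/4), and similarly M = m/sqrt(W^2), N = n/sqrt(W^2)
H = (E*n - 2*F*m + G*l) / (2*(EG - F^2)*sqrt(W^2)); E*n - 2*F*m + G*l = 4, EG - F^2 = 85/4, so H = (8/85)/sqrt(85/4)


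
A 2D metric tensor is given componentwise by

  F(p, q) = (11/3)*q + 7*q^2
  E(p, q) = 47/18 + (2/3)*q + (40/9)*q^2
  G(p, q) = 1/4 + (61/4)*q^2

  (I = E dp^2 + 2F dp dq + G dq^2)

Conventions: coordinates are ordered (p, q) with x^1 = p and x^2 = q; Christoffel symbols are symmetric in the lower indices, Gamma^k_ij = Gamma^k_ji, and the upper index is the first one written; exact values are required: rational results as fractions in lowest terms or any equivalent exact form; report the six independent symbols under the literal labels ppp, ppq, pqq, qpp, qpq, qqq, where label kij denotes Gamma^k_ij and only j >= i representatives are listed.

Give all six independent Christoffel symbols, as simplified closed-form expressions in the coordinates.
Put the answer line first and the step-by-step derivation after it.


Answer: Gamma_ppp = (6720*q^3 + 4024*q^2 + 264*q)/(4056*q^4 - 8892*q^3 + 5937*q^2 + 36*q + 141), Gamma_ppq = (4880*q^3 + 366*q^2 + 80*q + 6)/(1352*q^4 - 2964*q^3 + 1979*q^2 + 12*q + 47), Gamma_pqq = (7686*q^3 + 252*q + 66)/(1352*q^4 - 2964*q^3 + 1979*q^2 + 12*q + 47), Gamma_qpp = (-12800*q^3 - 2880*q^2 - 7664*q - 564)/(12168*q^4 - 26676*q^3 + 17811*q^2 + 108*q + 423), Gamma_qpq = (-6720*q^3 - 4024*q^2 - 264*q)/(4056*q^4 - 8892*q^3 + 5937*q^2 + 36*q + 141), Gamma_qqq = (-2176*q^3 - 4812*q^2 + 1899*q)/(1352*q^4 - 2964*q^3 + 1979*q^2 + 12*q + 47)

E = 47/18 + (2/3)*q + (40/9)*q^2; F = (11/3)*q + 7*q^2; G = 1/4 + (61/4)*q^2
Gamma^k_ij = (1/2) g^{kl} (d_i g_jl + d_j g_il - d_l g_ij), with g^inv = (1/(EG-F^2)) [[G, -F], [-F, E]]
first partials: E_p = 0, E_q = 2/3 + (80/9)*q, F_p = 0, F_q = 11/3 + 14*q, G_p = 0, G_q = (61/2)*q
D = EG - F^2 = 47/72 + (1/6)*q + (1979/72)*q^2 - (247/6)*q^3 + (169/9)*q^4
expanded: Gamma^p_pp = (G E_p - 2F F_p + F E_q)/(2D), Gamma^p_pq = (G E_q - F G_p)/(2D), Gamma^p_qq = (2G F_q - G G_p - F G_q)/(2D), Gamma^q_pp = (2E F_p - E E_q - F E_p)/(2D), Gamma^q_pq = (E G_p - F E_q)/(2D), Gamma^q_qq = (E G_q - 2F F_q + F G_p)/(2D); substitute and cancel common factors


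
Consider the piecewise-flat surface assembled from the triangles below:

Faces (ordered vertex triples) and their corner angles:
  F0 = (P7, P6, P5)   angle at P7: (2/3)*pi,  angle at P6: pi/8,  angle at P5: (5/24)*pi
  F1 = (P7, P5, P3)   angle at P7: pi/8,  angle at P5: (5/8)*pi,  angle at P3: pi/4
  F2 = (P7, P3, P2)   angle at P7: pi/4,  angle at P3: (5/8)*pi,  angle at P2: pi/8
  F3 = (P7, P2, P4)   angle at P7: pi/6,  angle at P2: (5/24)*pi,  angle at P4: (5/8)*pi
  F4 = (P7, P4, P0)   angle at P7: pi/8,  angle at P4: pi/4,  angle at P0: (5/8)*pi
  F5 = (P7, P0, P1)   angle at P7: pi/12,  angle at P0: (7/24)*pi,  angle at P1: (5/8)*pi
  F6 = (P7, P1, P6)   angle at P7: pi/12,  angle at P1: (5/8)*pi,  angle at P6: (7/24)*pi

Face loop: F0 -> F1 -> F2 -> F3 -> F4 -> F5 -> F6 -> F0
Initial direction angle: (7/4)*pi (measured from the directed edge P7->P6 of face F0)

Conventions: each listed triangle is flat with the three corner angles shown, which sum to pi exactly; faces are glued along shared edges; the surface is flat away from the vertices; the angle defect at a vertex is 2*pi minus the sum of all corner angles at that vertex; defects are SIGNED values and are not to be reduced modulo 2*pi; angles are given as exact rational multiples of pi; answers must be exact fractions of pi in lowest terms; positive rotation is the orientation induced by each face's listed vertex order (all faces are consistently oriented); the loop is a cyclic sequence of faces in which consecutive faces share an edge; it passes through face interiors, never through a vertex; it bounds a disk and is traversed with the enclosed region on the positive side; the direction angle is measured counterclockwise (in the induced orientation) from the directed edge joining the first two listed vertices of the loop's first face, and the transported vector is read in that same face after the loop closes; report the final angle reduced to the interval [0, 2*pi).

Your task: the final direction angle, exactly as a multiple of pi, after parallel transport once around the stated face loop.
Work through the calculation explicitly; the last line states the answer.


enclosed vertex P7: corner angles sum to (3/2)*pi, defect = 2*pi - (3/2)*pi = pi/2
final direction = starting direction + enclosed defect total, reduced mod 2*pi (induced orientation)
final angle = (7/4)*pi + pi/2 = pi/4 (mod 2*pi)

Answer: final direction angle = pi/4
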